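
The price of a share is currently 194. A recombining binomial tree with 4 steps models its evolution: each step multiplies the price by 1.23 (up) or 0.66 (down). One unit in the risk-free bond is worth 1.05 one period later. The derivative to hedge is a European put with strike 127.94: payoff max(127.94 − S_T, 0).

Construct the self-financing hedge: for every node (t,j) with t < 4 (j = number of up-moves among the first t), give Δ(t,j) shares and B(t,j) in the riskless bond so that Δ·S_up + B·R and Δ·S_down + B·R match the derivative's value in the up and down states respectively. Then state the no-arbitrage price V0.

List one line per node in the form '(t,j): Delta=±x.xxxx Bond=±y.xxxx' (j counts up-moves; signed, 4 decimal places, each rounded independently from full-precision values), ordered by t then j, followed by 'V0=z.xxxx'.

(0,0): Delta=-0.1029 Bond=24.9312
(1,0): Delta=-0.3581 Bond=58.8592
(1,1): Delta=-0.0397 Bond=11.0940
(2,0): Delta=-1.0000 Bond=116.0454
(2,1): Delta=-0.1992 Bond=36.7668
(2,2): Delta=-0.0002 Bond=0.0558
(3,0): Delta=-1.0000 Bond=121.8476
(3,1): Delta=-1.0000 Bond=121.8476
(3,2): Delta=-0.0008 Bond=0.1855
(3,3): Delta=0.0000 Bond=0.0000
V0=4.9738

Since d<R<u, set p* = (R−d)/(u−d) = 0.6842; price each node as the discounted p*-expectation of its children.
Terminal values V(4,·): V(4,0)=91.1290, V(4,1)=59.3377, V(4,2)=0.0903, V(4,3)=0.0000, V(4,4)=0.0000
  t=3,j=0: stock 55.7742 → up 68.6023 (V=59.3377), down 36.8110 (V=91.1290). Price 66.0734; hedge Δ=-1.0000, bond B=121.8476.
  t=3,j=1: stock 103.9429 → up 127.8497 (V=0.0903), down 68.6023 (V=59.3377). Price 17.9047; hedge Δ=-1.0000, bond B=121.8476.
  t=3,j=2: stock 193.7117 → up 238.2654 (V=0.0000), down 127.8497 (V=0.0903). Price 0.0271; hedge Δ=-0.0008, bond B=0.1855.
  t=3,j=3: stock 361.0082 → up 444.0401 (V=0.0000), down 238.2654 (V=0.0000). Price 0.0000; hedge Δ=0.0000, bond B=0.0000.
  t=2,j=0: stock 84.5064 → up 103.9429 (V=17.9047), down 55.7742 (V=66.0734). Price 31.5390; hedge Δ=-1.0000, bond B=116.0454.
  t=2,j=1: stock 157.4892 → up 193.7117 (V=0.0271), down 103.9429 (V=17.9047). Price 5.4026; hedge Δ=-0.1992, bond B=36.7668.
  t=2,j=2: stock 293.5026 → up 361.0082 (V=0.0000), down 193.7117 (V=0.0271). Price 0.0082; hedge Δ=-0.0002, bond B=0.0558.
  t=1,j=0: stock 128.0400 → up 157.4892 (V=5.4026), down 84.5064 (V=31.5390). Price 13.0059; hedge Δ=-0.3581, bond B=58.8592.
  t=1,j=1: stock 238.6200 → up 293.5026 (V=0.0082), down 157.4892 (V=5.4026). Price 1.6302; hedge Δ=-0.0397, bond B=11.0940.
  t=0,j=0: stock 194.0000 → up 238.6200 (V=1.6302), down 128.0400 (V=13.0059). Price 4.9738; hedge Δ=-0.1029, bond B=24.9312.
The time-0 hedge costs 4.9738, which is the no-arbitrage price.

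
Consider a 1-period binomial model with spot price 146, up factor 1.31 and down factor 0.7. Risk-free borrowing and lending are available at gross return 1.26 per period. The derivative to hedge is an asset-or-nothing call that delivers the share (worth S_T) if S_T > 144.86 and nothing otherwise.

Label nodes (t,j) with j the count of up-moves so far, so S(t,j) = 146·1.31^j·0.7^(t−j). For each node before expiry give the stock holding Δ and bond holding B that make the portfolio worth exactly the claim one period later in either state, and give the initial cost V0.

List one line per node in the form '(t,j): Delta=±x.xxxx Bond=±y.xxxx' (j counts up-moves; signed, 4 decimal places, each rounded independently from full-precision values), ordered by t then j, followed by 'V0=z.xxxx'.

(0,0): Delta=2.1475 Bond=-174.1894
V0=139.3515

No-arbitrage ⇒ martingale measure with p* = (R−d)/(u−d) = 0.9180.
Payoff layer (t=1): V(1,0)=0.0000, V(1,1)=191.2600
(0,0): S=146.0000. Δ = (V_up−V_dn)/(S_up−S_dn) = (191.2600−0.0000)/(191.2600−102.2000) = 2.1475. V = [p*·191.2600 + (1−p*)·0.0000]/1.26 = 139.3515. B = V − Δ·S = -174.1894.
Each (Δ,B) replicates both successor values, so the strategy is self-financing and V0 is arbitrage-free.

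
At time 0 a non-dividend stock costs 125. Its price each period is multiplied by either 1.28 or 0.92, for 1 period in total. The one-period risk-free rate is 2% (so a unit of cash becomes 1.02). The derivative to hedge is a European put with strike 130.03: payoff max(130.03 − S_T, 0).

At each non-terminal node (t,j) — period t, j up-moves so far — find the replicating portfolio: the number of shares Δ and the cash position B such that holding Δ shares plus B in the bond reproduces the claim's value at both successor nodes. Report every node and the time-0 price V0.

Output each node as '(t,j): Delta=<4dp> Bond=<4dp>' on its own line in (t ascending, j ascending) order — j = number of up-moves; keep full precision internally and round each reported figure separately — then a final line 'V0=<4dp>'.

(0,0): Delta=-0.3340 Bond=52.3922
V0=10.6422

Under the risk-neutral measure, an up-move has probability p* = (R−d)/(u−d) = 0.2778 and values discount at R = 1.02.
Payoff layer (t=1): V(1,0)=15.0300, V(1,1)=0.0000
  t=0,j=0: stock 125.0000 → up 160.0000 (V=0.0000), down 115.0000 (V=15.0300). Price 10.6422; hedge Δ=-0.3340, bond B=52.3922.
Self-financing check: at every node Δ·S+B equals the discounted successor values.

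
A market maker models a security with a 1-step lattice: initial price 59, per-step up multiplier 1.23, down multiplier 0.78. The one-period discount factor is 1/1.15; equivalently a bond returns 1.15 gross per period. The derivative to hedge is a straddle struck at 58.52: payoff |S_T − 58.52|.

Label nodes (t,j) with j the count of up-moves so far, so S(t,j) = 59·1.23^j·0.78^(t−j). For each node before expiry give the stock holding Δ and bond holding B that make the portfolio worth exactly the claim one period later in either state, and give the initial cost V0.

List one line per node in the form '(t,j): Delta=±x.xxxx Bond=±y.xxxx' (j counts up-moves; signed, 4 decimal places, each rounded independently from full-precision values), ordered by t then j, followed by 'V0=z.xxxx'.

No-arbitrage ⇒ martingale measure with p* = (R−d)/(u−d) = 0.8222.
Terminal values V(1,·): V(1,0)=12.5000, V(1,1)=14.0500
Node (0,0) S=59.0000: V=(p*·14.0500+(1−p*)·12.5000)/1.15=11.9778; Δ=(14.0500−12.5000)/(72.5700−46.0200)=0.0584; B=V−Δ·S=8.5333
Check: Δ(0,0)·S0 + B(0,0) = 11.9778 = V0.

(0,0): Delta=0.0584 Bond=8.5333
V0=11.9778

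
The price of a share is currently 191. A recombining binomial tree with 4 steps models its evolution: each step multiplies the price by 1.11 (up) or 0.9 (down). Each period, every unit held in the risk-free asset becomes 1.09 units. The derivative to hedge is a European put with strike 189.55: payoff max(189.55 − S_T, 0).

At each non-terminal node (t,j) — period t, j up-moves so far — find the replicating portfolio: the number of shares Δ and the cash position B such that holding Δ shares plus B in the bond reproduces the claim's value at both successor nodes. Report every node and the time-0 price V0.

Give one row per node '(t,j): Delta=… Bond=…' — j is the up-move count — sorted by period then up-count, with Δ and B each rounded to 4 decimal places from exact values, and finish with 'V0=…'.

The replicating-portfolio and risk-neutral prices coincide; use p* = (1.09−0.9)/(1.11−0.9) = 0.9048 for the latter.
Terminal values V(4,·): V(4,0)=64.2349, V(4,1)=34.9947, V(4,2)=0.0000, V(4,3)=0.0000, V(4,4)=0.0000
(3,0): S=139.2390. Δ = (V_up−V_dn)/(S_up−S_dn) = (34.9947−64.2349)/(154.5553−125.3151) = -1.0000. V = [p*·34.9947 + (1−p*)·64.2349]/1.09 = 34.6601. B = V − Δ·S = 173.8991.
(3,1): S=171.7281. Δ = (V_up−V_dn)/(S_up−S_dn) = (0.0000−34.9947)/(190.6182−154.5553) = -0.9704. V = [p*·0.0000 + (1−p*)·34.9947]/1.09 = 3.0576. B = V − Δ·S = 169.6991.
(3,2): S=211.7980. Δ = (V_up−V_dn)/(S_up−S_dn) = (0.0000−0.0000)/(235.0958−190.6182) = 0.0000. V = [p*·0.0000 + (1−p*)·0.0000]/1.09 = 0.0000. B = V − Δ·S = 0.0000.
(3,3): S=261.2175. Δ = (V_up−V_dn)/(S_up−S_dn) = (0.0000−0.0000)/(289.9514−235.0958) = 0.0000. V = [p*·0.0000 + (1−p*)·0.0000]/1.09 = 0.0000. B = V − Δ·S = 0.0000.
(2,0): S=154.7100. Δ = (V_up−V_dn)/(S_up−S_dn) = (3.0576−34.6601)/(171.7281−139.2390) = -0.9727. V = [p*·3.0576 + (1−p*)·34.6601]/1.09 = 5.5664. B = V − Δ·S = 156.0542.
(2,1): S=190.8090. Δ = (V_up−V_dn)/(S_up−S_dn) = (0.0000−3.0576)/(211.7980−171.7281) = -0.0763. V = [p*·0.0000 + (1−p*)·3.0576]/1.09 = 0.2672. B = V − Δ·S = 14.8274.
(2,2): S=235.3311. Δ = (V_up−V_dn)/(S_up−S_dn) = (0.0000−0.0000)/(261.2175−211.7980) = 0.0000. V = [p*·0.0000 + (1−p*)·0.0000]/1.09 = 0.0000. B = V − Δ·S = 0.0000.
(1,0): S=171.9000. Δ = (V_up−V_dn)/(S_up−S_dn) = (0.2672−5.5664)/(190.8090−154.7100) = -0.1468. V = [p*·0.2672 + (1−p*)·5.5664]/1.09 = 0.7081. B = V − Δ·S = 25.9427.
(1,1): S=212.0100. Δ = (V_up−V_dn)/(S_up−S_dn) = (0.0000−0.2672)/(235.3311−190.8090) = -0.0060. V = [p*·0.0000 + (1−p*)·0.2672]/1.09 = 0.0233. B = V − Δ·S = 1.2955.
(0,0): S=191.0000. Δ = (V_up−V_dn)/(S_up−S_dn) = (0.0233−0.7081)/(212.0100−171.9000) = -0.0171. V = [p*·0.0233 + (1−p*)·0.7081]/1.09 = 0.0812. B = V − Δ·S = 3.3421.
Self-financing check: at every node Δ·S+B equals the discounted successor values.

(0,0): Delta=-0.0171 Bond=3.3421
(1,0): Delta=-0.1468 Bond=25.9427
(1,1): Delta=-0.0060 Bond=1.2955
(2,0): Delta=-0.9727 Bond=156.0542
(2,1): Delta=-0.0763 Bond=14.8274
(2,2): Delta=0.0000 Bond=0.0000
(3,0): Delta=-1.0000 Bond=173.8991
(3,1): Delta=-0.9704 Bond=169.6991
(3,2): Delta=0.0000 Bond=0.0000
(3,3): Delta=0.0000 Bond=0.0000
V0=0.0812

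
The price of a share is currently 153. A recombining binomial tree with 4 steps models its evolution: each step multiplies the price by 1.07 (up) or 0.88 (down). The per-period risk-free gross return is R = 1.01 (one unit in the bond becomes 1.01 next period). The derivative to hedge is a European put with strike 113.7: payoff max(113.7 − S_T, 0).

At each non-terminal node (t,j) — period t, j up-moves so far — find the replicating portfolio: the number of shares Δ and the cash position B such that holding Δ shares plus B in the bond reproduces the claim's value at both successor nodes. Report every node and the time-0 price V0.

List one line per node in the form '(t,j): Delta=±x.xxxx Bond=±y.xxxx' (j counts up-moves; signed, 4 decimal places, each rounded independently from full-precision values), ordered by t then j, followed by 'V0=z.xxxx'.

No-arbitrage ⇒ martingale measure with p* = (R−d)/(u−d) = 0.6842.
At expiry t=4: V(4,0)=21.9466, V(4,1)=2.1362, V(4,2)=0.0000, V(4,3)=0.0000, V(4,4)=0.0000
  t=3,j=0: stock 104.2652 → up 111.5638 (V=2.1362), down 91.7534 (V=21.9466). Price 8.3090; hedge Δ=-1.0000, bond B=112.5743.
  t=3,j=1: stock 126.7770 → up 135.6514 (V=0.0000), down 111.5638 (V=2.1362). Price 0.6679; hedge Δ=-0.0887, bond B=11.9112.
  t=3,j=2: stock 154.1493 → up 164.9398 (V=0.0000), down 135.6514 (V=0.0000). Price 0.0000; hedge Δ=0.0000, bond B=0.0000.
  t=3,j=3: stock 187.4316 → up 200.5518 (V=0.0000), down 164.9398 (V=0.0000). Price 0.0000; hedge Δ=0.0000, bond B=0.0000.
  t=2,j=0: stock 118.4832 → up 126.7770 (V=0.6679), down 104.2652 (V=8.3090). Price 3.0504; hedge Δ=-0.3394, bond B=43.2668.
  t=2,j=1: stock 144.0648 → up 154.1493 (V=0.0000), down 126.7770 (V=0.6679). Price 0.2088; hedge Δ=-0.0244, bond B=3.7242.
  t=2,j=2: stock 175.1697 → up 187.4316 (V=0.0000), down 154.1493 (V=0.0000). Price 0.0000; hedge Δ=0.0000, bond B=0.0000.
  t=1,j=0: stock 134.6400 → up 144.0648 (V=0.2088), down 118.4832 (V=3.0504). Price 1.0952; hedge Δ=-0.1111, bond B=16.0508.
  t=1,j=1: stock 163.7100 → up 175.1697 (V=0.0000), down 144.0648 (V=0.2088). Price 0.0653; hedge Δ=-0.0067, bond B=1.1644.
  t=0,j=0: stock 153.0000 → up 163.7100 (V=0.0653), down 134.6400 (V=1.0952). Price 0.3867; hedge Δ=-0.0354, bond B=5.8073.
Self-financing check: at every node Δ·S+B equals the discounted successor values.

(0,0): Delta=-0.0354 Bond=5.8073
(1,0): Delta=-0.1111 Bond=16.0508
(1,1): Delta=-0.0067 Bond=1.1644
(2,0): Delta=-0.3394 Bond=43.2668
(2,1): Delta=-0.0244 Bond=3.7242
(2,2): Delta=0.0000 Bond=0.0000
(3,0): Delta=-1.0000 Bond=112.5743
(3,1): Delta=-0.0887 Bond=11.9112
(3,2): Delta=0.0000 Bond=0.0000
(3,3): Delta=0.0000 Bond=0.0000
V0=0.3867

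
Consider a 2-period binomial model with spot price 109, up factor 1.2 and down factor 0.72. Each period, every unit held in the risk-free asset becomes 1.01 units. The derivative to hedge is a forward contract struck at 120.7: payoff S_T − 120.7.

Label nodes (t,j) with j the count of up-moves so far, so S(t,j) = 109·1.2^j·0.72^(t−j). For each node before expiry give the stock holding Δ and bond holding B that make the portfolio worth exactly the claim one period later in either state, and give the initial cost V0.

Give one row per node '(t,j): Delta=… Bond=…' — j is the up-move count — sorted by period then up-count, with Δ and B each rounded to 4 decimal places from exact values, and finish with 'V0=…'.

Under the risk-neutral measure, an up-move has probability p* = (R−d)/(u−d) = 0.6042 and values discount at R = 1.01.
At expiry t=2: V(2,0)=-64.1944, V(2,1)=-26.5240, V(2,2)=36.2600
  t=1,j=0: stock 78.4800 → up 94.1760 (V=-26.5240), down 56.5056 (V=-64.1944). Price -41.0250; hedge Δ=1.0000, bond B=-119.5050.
  t=1,j=1: stock 130.8000 → up 156.9600 (V=36.2600), down 94.1760 (V=-26.5240). Price 11.2950; hedge Δ=1.0000, bond B=-119.5050.
  t=0,j=0: stock 109.0000 → up 130.8000 (V=11.2950), down 78.4800 (V=-41.0250). Price -9.3217; hedge Δ=1.0000, bond B=-118.3217.
Root portfolio cost Δ·109+B reproduces V0=-9.3217.

(0,0): Delta=1.0000 Bond=-118.3217
(1,0): Delta=1.0000 Bond=-119.5050
(1,1): Delta=1.0000 Bond=-119.5050
V0=-9.3217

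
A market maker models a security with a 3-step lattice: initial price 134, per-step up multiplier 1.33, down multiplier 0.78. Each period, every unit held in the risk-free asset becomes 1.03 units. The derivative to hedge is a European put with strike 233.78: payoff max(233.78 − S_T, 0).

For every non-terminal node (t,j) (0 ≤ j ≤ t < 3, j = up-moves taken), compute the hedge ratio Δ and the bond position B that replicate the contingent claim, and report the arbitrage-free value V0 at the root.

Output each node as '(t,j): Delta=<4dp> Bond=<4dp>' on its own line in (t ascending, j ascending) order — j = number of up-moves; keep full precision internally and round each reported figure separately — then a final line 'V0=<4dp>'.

(0,0): Delta=-0.7847 Bond=192.0949
(1,0): Delta=-1.0000 Bond=220.3601
(1,1): Delta=-0.6332 Bond=170.8549
(2,0): Delta=-1.0000 Bond=226.9709
(2,1): Delta=-1.0000 Bond=226.9709
(2,2): Delta=-0.3751 Bond=114.7922
V0=86.9440

Under the risk-neutral measure, an up-move has probability p* = (R−d)/(u−d) = 0.4545 and values discount at R = 1.03.
At expiry t=3: V(3,0)=170.1900, V(3,1)=125.3510, V(3,2)=48.8946, V(3,3)=0.0000
Node (2,0) S=81.5256: V=(p*·125.3510+(1−p*)·170.1900)/1.03=145.4453; Δ=(125.3510−170.1900)/(108.4290−63.5900)=-1.0000; B=V−Δ·S=226.9709
Node (2,1) S=139.0116: V=(p*·48.8946+(1−p*)·125.3510)/1.03=87.9593; Δ=(48.8946−125.3510)/(184.8854−108.4290)=-1.0000; B=V−Δ·S=226.9709
Node (2,2) S=237.0326: V=(p*·0.0000+(1−p*)·48.8946)/1.03=25.8930; Δ=(0.0000−48.8946)/(315.2534−184.8854)=-0.3751; B=V−Δ·S=114.7922
Node (1,0) S=104.5200: V=(p*·87.9593+(1−p*)·145.4453)/1.03=115.8401; Δ=(87.9593−145.4453)/(139.0116−81.5256)=-1.0000; B=V−Δ·S=220.3601
Node (1,1) S=178.2200: V=(p*·25.8930+(1−p*)·87.9593)/1.03=58.0071; Δ=(25.8930−87.9593)/(237.0326−139.0116)=-0.6332; B=V−Δ·S=170.8549
Node (0,0) S=134.0000: V=(p*·58.0071+(1−p*)·115.8401)/1.03=86.9440; Δ=(58.0071−115.8401)/(178.2200−104.5200)=-0.7847; B=V−Δ·S=192.0949
Root portfolio cost Δ·134+B reproduces V0=86.9440.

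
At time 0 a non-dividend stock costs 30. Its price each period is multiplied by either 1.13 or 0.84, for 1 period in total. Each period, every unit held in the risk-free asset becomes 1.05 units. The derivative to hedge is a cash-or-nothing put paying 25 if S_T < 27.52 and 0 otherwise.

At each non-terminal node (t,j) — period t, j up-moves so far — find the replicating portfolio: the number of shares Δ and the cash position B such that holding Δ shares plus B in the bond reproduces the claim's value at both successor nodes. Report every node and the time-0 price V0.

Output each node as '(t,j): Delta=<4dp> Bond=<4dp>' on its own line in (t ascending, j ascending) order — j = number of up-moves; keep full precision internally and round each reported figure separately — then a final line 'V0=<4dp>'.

Risk-neutral probability p* = (R−d)/(u−d) = (1.05−0.84)/(1.13−0.84) = 0.7241.
At expiry t=1: V(1,0)=25.0000, V(1,1)=0.0000
(0,0): S=30.0000. Δ = (V_up−V_dn)/(S_up−S_dn) = (0.0000−25.0000)/(33.9000−25.2000) = -2.8736. V = [p*·0.0000 + (1−p*)·25.0000]/1.05 = 6.5681. B = V − Δ·S = 92.7750.
Root portfolio cost Δ·30+B reproduces V0=6.5681.

(0,0): Delta=-2.8736 Bond=92.7750
V0=6.5681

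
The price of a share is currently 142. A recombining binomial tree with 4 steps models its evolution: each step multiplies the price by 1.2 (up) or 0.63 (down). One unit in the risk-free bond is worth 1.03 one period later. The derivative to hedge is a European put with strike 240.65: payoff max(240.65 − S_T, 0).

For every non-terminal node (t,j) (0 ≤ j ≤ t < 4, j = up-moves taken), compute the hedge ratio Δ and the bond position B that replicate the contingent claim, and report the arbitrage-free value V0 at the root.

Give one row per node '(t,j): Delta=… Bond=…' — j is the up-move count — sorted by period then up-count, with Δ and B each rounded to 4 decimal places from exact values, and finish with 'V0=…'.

(0,0): Delta=-0.7898 Bond=195.5559
(1,0): Delta=-1.0000 Bond=220.2288
(1,1): Delta=-0.7429 Bond=193.4300
(2,0): Delta=-1.0000 Bond=226.8357
(2,1): Delta=-1.0000 Bond=226.8357
(2,2): Delta=-0.6855 Bond=187.5017
(3,0): Delta=-1.0000 Bond=233.6408
(3,1): Delta=-1.0000 Bond=233.6408
(3,2): Delta=-1.0000 Bond=233.6408
(3,3): Delta=-0.6153 Bond=175.9083
V0=83.4071

Risk-neutral probability p* = (R−d)/(u−d) = (1.03−0.63)/(1.2−0.63) = 0.7018.
Terminal payoffs: V(4,0)=218.2808, V(4,1)=198.0420, V(4,2)=159.4919, V(4,3)=86.0631, V(4,4)=0.0000
  t=3,j=0: stock 35.5067 → up 42.6080 (V=198.0420), down 22.3692 (V=218.2808). Price 198.1341; hedge Δ=-1.0000, bond B=233.6408.
  t=3,j=1: stock 67.6318 → up 81.1581 (V=159.4919), down 42.6080 (V=198.0420). Price 166.0090; hedge Δ=-1.0000, bond B=233.6408.
  t=3,j=2: stock 128.8224 → up 154.5869 (V=86.0631), down 81.1581 (V=159.4919). Price 104.8184; hedge Δ=-1.0000, bond B=233.6408.
  t=3,j=3: stock 245.3760 → up 294.4512 (V=0.0000), down 154.5869 (V=86.0631). Price 24.9203; hedge Δ=-0.6153, bond B=175.9083.
  t=2,j=0: stock 56.3598 → up 67.6318 (V=166.0090), down 35.5067 (V=198.1341). Price 170.4759; hedge Δ=-1.0000, bond B=226.8357.
  t=2,j=1: stock 107.3520 → up 128.8224 (V=104.8184), down 67.6318 (V=166.0090). Price 119.4837; hedge Δ=-1.0000, bond B=226.8357.
  t=2,j=2: stock 204.4800 → up 245.3760 (V=24.9203), down 128.8224 (V=104.8184). Price 47.3297; hedge Δ=-0.6855, bond B=187.5017.
  t=1,j=0: stock 89.4600 → up 107.3520 (V=119.4837), down 56.3598 (V=170.4759). Price 130.7688; hedge Δ=-1.0000, bond B=220.2288.
  t=1,j=1: stock 170.4000 → up 204.4800 (V=47.3297), down 107.3520 (V=119.4837). Price 66.8440; hedge Δ=-0.7429, bond B=193.4300.
  t=0,j=0: stock 142.0000 → up 170.4000 (V=66.8440), down 89.4600 (V=130.7688). Price 83.4071; hedge Δ=-0.7898, bond B=195.5559.
The time-0 hedge costs 83.4071, which is the no-arbitrage price.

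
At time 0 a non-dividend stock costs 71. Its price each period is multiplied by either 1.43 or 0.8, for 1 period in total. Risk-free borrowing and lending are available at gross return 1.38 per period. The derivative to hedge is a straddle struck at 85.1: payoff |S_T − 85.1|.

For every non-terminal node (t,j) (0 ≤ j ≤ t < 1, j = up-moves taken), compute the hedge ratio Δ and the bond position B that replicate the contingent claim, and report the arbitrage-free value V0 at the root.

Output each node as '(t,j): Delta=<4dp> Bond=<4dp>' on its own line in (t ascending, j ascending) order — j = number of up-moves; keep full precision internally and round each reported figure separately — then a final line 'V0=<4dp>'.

Under the risk-neutral measure, an up-move has probability p* = (R−d)/(u−d) = 0.9206 and values discount at R = 1.38.
Payoff layer (t=1): V(1,0)=28.3000, V(1,1)=16.4300
Node (0,0) S=71.0000: V=(p*·16.4300+(1−p*)·28.3000)/1.38=12.5885; Δ=(16.4300−28.3000)/(101.5300−56.8000)=-0.2654; B=V−Δ·S=31.4297
Each (Δ,B) replicates both successor values, so the strategy is self-financing and V0 is arbitrage-free.

(0,0): Delta=-0.2654 Bond=31.4297
V0=12.5885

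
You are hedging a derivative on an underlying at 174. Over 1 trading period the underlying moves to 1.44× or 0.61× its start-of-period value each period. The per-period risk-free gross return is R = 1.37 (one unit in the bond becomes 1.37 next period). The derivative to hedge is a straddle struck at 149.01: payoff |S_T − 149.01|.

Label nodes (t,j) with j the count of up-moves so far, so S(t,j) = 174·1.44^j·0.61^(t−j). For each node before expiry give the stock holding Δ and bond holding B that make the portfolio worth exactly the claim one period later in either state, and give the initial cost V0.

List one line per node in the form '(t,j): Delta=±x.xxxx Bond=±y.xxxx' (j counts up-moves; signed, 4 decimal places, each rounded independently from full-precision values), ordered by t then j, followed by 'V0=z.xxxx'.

Since d<R<u, set p* = (R−d)/(u−d) = 0.9157; price each node as the discounted p*-expectation of its children.
Payoff layer (t=1): V(1,0)=42.8700, V(1,1)=101.5500
  t=0,j=0: stock 174.0000 → up 250.5600 (V=101.5500), down 106.1400 (V=42.8700). Price 70.5117; hedge Δ=0.4063, bond B=-0.1871.
Each (Δ,B) replicates both successor values, so the strategy is self-financing and V0 is arbitrage-free.

(0,0): Delta=0.4063 Bond=-0.1871
V0=70.5117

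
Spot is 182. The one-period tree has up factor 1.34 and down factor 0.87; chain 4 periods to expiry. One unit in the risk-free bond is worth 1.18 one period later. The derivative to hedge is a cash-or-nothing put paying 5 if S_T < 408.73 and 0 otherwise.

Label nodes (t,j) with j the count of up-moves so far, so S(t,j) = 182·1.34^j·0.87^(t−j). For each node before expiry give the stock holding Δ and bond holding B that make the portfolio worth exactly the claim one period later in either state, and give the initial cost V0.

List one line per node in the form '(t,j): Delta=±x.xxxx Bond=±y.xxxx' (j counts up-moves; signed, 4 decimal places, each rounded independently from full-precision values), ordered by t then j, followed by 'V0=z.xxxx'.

Since d<R<u, set p* = (R−d)/(u−d) = 0.6596; price each node as the discounted p*-expectation of its children.
Terminal values V(4,·): V(4,0)=5.0000, V(4,1)=5.0000, V(4,2)=5.0000, V(4,3)=5.0000, V(4,4)=0.0000
Node (3,0) S=119.8475: V=(p*·5.0000+(1−p*)·5.0000)/1.18=4.2373; Δ=(5.0000−5.0000)/(160.5957−104.2674)=0.0000; B=V−Δ·S=4.2373
Node (3,1) S=184.5928: V=(p*·5.0000+(1−p*)·5.0000)/1.18=4.2373; Δ=(5.0000−5.0000)/(247.3543−160.5957)=0.0000; B=V−Δ·S=4.2373
Node (3,2) S=284.3153: V=(p*·5.0000+(1−p*)·5.0000)/1.18=4.2373; Δ=(5.0000−5.0000)/(380.9825−247.3543)=0.0000; B=V−Δ·S=4.2373
Node (3,3) S=437.9109: V=(p*·0.0000+(1−p*)·5.0000)/1.18=1.4425; Δ=(0.0000−5.0000)/(586.8006−380.9825)=-0.0243; B=V−Δ·S=12.0808
Node (2,0) S=137.7558: V=(p*·4.2373+(1−p*)·4.2373)/1.18=3.5909; Δ=(4.2373−4.2373)/(184.5928−119.8475)=0.0000; B=V−Δ·S=3.5909
Node (2,1) S=212.1756: V=(p*·4.2373+(1−p*)·4.2373)/1.18=3.5909; Δ=(4.2373−4.2373)/(284.3153−184.5928)=0.0000; B=V−Δ·S=3.5909
Node (2,2) S=326.7992: V=(p*·1.4425+(1−p*)·4.2373)/1.18=2.0287; Δ=(1.4425−4.2373)/(437.9109−284.3153)=-0.0182; B=V−Δ·S=7.9751
Node (1,0) S=158.3400: V=(p*·3.5909+(1−p*)·3.5909)/1.18=3.0432; Δ=(3.5909−3.5909)/(212.1756−137.7558)=0.0000; B=V−Δ·S=3.0432
Node (1,1) S=243.8800: V=(p*·2.0287+(1−p*)·3.5909)/1.18=2.1700; Δ=(2.0287−3.5909)/(326.7992−212.1756)=-0.0136; B=V−Δ·S=5.4938
Node (0,0) S=182.0000: V=(p*·2.1700+(1−p*)·3.0432)/1.18=2.0909; Δ=(2.1700−3.0432)/(243.8800−158.3400)=-0.0102; B=V−Δ·S=3.9487
The time-0 hedge costs 2.0909, which is the no-arbitrage price.

(0,0): Delta=-0.0102 Bond=3.9487
(1,0): Delta=0.0000 Bond=3.0432
(1,1): Delta=-0.0136 Bond=5.4938
(2,0): Delta=0.0000 Bond=3.5909
(2,1): Delta=0.0000 Bond=3.5909
(2,2): Delta=-0.0182 Bond=7.9751
(3,0): Delta=0.0000 Bond=4.2373
(3,1): Delta=0.0000 Bond=4.2373
(3,2): Delta=0.0000 Bond=4.2373
(3,3): Delta=-0.0243 Bond=12.0808
V0=2.0909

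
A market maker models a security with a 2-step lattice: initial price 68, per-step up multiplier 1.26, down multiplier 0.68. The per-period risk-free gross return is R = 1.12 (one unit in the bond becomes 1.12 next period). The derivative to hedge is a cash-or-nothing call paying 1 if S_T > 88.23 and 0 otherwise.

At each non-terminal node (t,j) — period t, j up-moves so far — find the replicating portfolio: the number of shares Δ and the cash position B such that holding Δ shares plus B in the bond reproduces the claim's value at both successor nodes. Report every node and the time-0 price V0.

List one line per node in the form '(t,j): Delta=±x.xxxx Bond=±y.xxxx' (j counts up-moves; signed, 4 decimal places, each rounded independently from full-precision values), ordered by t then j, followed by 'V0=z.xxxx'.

Under the risk-neutral measure, an up-move has probability p* = (R−d)/(u−d) = 0.7586 and values discount at R = 1.12.
Payoff layer (t=2): V(2,0)=0.0000, V(2,1)=0.0000, V(2,2)=1.0000
(1,0): S=46.2400. Δ = (V_up−V_dn)/(S_up−S_dn) = (0.0000−0.0000)/(58.2624−31.4432) = 0.0000. V = [p*·0.0000 + (1−p*)·0.0000]/1.12 = 0.0000. B = V − Δ·S = 0.0000.
(1,1): S=85.6800. Δ = (V_up−V_dn)/(S_up−S_dn) = (1.0000−0.0000)/(107.9568−58.2624) = 0.0201. V = [p*·1.0000 + (1−p*)·0.0000]/1.12 = 0.6773. B = V − Δ·S = -1.0468.
(0,0): S=68.0000. Δ = (V_up−V_dn)/(S_up−S_dn) = (0.6773−0.0000)/(85.6800−46.2400) = 0.0172. V = [p*·0.6773 + (1−p*)·0.0000]/1.12 = 0.4588. B = V − Δ·S = -0.7090.
Root portfolio cost Δ·68+B reproduces V0=0.4588.

(0,0): Delta=0.0172 Bond=-0.7090
(1,0): Delta=0.0000 Bond=0.0000
(1,1): Delta=0.0201 Bond=-1.0468
V0=0.4588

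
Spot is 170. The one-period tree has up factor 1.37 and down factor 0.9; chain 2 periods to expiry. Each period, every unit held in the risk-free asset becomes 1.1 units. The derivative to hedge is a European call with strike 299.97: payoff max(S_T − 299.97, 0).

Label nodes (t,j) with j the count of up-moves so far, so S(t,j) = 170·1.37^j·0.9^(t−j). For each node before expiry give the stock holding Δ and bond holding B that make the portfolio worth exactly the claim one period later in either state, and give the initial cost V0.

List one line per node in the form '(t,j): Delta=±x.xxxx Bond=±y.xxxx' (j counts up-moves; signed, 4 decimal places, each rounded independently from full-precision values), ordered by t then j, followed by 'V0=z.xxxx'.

(0,0): Delta=0.0925 Bond=-12.8645
(1,0): Delta=0.0000 Bond=0.0000
(1,1): Delta=0.1745 Bond=-33.2547
V0=2.8588

Since d<R<u, set p* = (R−d)/(u−d) = 0.4255; price each node as the discounted p*-expectation of its children.
Payoff layer (t=2): V(2,0)=0.0000, V(2,1)=0.0000, V(2,2)=19.1030
(1,0): S=153.0000. Δ = (V_up−V_dn)/(S_up−S_dn) = (0.0000−0.0000)/(209.6100−137.7000) = 0.0000. V = [p*·0.0000 + (1−p*)·0.0000]/1.1 = 0.0000. B = V − Δ·S = 0.0000.
(1,1): S=232.9000. Δ = (V_up−V_dn)/(S_up−S_dn) = (19.1030−0.0000)/(319.0730−209.6100) = 0.1745. V = [p*·19.1030 + (1−p*)·0.0000]/1.1 = 7.3899. B = V − Δ·S = -33.2547.
(0,0): S=170.0000. Δ = (V_up−V_dn)/(S_up−S_dn) = (7.3899−0.0000)/(232.9000−153.0000) = 0.0925. V = [p*·7.3899 + (1−p*)·0.0000]/1.1 = 2.8588. B = V − Δ·S = -12.8645.
Check: Δ(0,0)·S0 + B(0,0) = 2.8588 = V0.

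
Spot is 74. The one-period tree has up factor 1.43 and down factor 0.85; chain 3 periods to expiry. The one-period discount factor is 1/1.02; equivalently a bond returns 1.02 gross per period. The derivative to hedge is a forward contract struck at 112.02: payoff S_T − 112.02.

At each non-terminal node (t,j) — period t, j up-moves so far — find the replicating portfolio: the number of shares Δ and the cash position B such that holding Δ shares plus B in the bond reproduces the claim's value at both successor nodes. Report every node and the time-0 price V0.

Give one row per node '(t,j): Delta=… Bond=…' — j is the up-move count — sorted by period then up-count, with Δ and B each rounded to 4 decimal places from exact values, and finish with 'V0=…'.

(0,0): Delta=1.0000 Bond=-105.5589
(1,0): Delta=1.0000 Bond=-107.6701
(1,1): Delta=1.0000 Bond=-107.6701
(2,0): Delta=1.0000 Bond=-109.8235
(2,1): Delta=1.0000 Bond=-109.8235
(2,2): Delta=1.0000 Bond=-109.8235
V0=-31.5589

Since d<R<u, set p* = (R−d)/(u−d) = 0.2931; price each node as the discounted p*-expectation of its children.
Terminal payoffs: V(3,0)=-66.5747, V(3,1)=-35.5651, V(3,2)=16.6042, V(3,3)=104.3713
Node (2,0) S=53.4650: V=(p*·-35.5651+(1−p*)·-66.5747)/1.02=-56.3585; Δ=(-35.5651−-66.5747)/(76.4549−45.4452)=1.0000; B=V−Δ·S=-109.8235
Node (2,1) S=89.9470: V=(p*·16.6042+(1−p*)·-35.5651)/1.02=-19.8765; Δ=(16.6042−-35.5651)/(128.6242−76.4549)=1.0000; B=V−Δ·S=-109.8235
Node (2,2) S=151.3226: V=(p*·104.3713+(1−p*)·16.6042)/1.02=41.4991; Δ=(104.3713−16.6042)/(216.3913−128.6242)=1.0000; B=V−Δ·S=-109.8235
Node (1,0) S=62.9000: V=(p*·-19.8765+(1−p*)·-56.3585)/1.02=-44.7701; Δ=(-19.8765−-56.3585)/(89.9470−53.4650)=1.0000; B=V−Δ·S=-107.6701
Node (1,1) S=105.8200: V=(p*·41.4991+(1−p*)·-19.8765)/1.02=-1.8501; Δ=(41.4991−-19.8765)/(151.3226−89.9470)=1.0000; B=V−Δ·S=-107.6701
Node (0,0) S=74.0000: V=(p*·-1.8501+(1−p*)·-44.7701)/1.02=-31.5589; Δ=(-1.8501−-44.7701)/(105.8200−62.9000)=1.0000; B=V−Δ·S=-105.5589
Root portfolio cost Δ·74+B reproduces V0=-31.5589.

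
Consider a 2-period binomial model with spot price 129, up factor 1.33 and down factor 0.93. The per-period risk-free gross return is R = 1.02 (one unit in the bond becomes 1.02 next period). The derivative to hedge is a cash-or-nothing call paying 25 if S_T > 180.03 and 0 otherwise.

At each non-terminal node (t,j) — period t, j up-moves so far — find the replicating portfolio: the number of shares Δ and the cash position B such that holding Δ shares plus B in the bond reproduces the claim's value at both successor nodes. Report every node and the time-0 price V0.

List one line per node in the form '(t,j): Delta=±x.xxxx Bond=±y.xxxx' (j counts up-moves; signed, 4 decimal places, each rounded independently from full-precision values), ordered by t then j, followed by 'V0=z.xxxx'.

(0,0): Delta=0.1069 Bond=-12.5703
(1,0): Delta=0.0000 Bond=0.0000
(1,1): Delta=0.3643 Bond=-56.9853
V0=1.2165

Since d<R<u, set p* = (R−d)/(u−d) = 0.2250; price each node as the discounted p*-expectation of its children.
Terminal values V(2,·): V(2,0)=0.0000, V(2,1)=0.0000, V(2,2)=25.0000
Node (1,0) S=119.9700: V=(p*·0.0000+(1−p*)·0.0000)/1.02=0.0000; Δ=(0.0000−0.0000)/(159.5601−111.5721)=0.0000; B=V−Δ·S=0.0000
Node (1,1) S=171.5700: V=(p*·25.0000+(1−p*)·0.0000)/1.02=5.5147; Δ=(25.0000−0.0000)/(228.1881−159.5601)=0.3643; B=V−Δ·S=-56.9853
Node (0,0) S=129.0000: V=(p*·5.5147+(1−p*)·0.0000)/1.02=1.2165; Δ=(5.5147−0.0000)/(171.5700−119.9700)=0.1069; B=V−Δ·S=-12.5703
The time-0 hedge costs 1.2165, which is the no-arbitrage price.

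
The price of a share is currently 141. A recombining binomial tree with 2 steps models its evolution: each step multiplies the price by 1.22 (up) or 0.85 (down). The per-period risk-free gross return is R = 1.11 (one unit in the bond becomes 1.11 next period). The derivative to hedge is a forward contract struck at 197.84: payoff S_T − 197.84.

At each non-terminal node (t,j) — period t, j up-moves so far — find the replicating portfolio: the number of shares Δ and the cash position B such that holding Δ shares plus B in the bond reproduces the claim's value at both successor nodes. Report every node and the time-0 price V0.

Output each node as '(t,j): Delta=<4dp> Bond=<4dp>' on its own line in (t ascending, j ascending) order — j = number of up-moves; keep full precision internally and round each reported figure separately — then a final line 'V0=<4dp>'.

The replicating-portfolio and risk-neutral prices coincide; use p* = (1.11−0.85)/(1.22−0.85) = 0.7027 for the latter.
At expiry t=2: V(2,0)=-95.9675, V(2,1)=-51.6230, V(2,2)=12.0244
(1,0): S=119.8500. Δ = (V_up−V_dn)/(S_up−S_dn) = (-51.6230−-95.9675)/(146.2170−101.8725) = 1.0000. V = [p*·-51.6230 + (1−p*)·-95.9675]/1.11 = -58.3842. B = V − Δ·S = -178.2342.
(1,1): S=172.0200. Δ = (V_up−V_dn)/(S_up−S_dn) = (12.0244−-51.6230)/(209.8644−146.2170) = 1.0000. V = [p*·12.0244 + (1−p*)·-51.6230]/1.11 = -6.2142. B = V − Δ·S = -178.2342.
(0,0): S=141.0000. Δ = (V_up−V_dn)/(S_up−S_dn) = (-6.2142−-58.3842)/(172.0200−119.8500) = 1.0000. V = [p*·-6.2142 + (1−p*)·-58.3842]/1.11 = -19.5714. B = V − Δ·S = -160.5714.
Self-financing check: at every node Δ·S+B equals the discounted successor values.

(0,0): Delta=1.0000 Bond=-160.5714
(1,0): Delta=1.0000 Bond=-178.2342
(1,1): Delta=1.0000 Bond=-178.2342
V0=-19.5714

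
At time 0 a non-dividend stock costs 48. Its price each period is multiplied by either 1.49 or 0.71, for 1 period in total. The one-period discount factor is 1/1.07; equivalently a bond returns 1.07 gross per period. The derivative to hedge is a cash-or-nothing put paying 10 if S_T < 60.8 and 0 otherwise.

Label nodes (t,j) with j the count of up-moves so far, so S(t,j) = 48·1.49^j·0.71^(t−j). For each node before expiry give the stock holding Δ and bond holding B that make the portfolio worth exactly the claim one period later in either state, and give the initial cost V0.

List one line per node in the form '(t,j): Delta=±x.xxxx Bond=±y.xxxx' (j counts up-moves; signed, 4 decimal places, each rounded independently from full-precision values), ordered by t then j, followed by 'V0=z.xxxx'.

(0,0): Delta=-0.2671 Bond=17.8529
V0=5.0324

Since d<R<u, set p* = (R−d)/(u−d) = 0.4615; price each node as the discounted p*-expectation of its children.
Terminal values V(1,·): V(1,0)=10.0000, V(1,1)=0.0000
  t=0,j=0: stock 48.0000 → up 71.5200 (V=0.0000), down 34.0800 (V=10.0000). Price 5.0324; hedge Δ=-0.2671, bond B=17.8529.
The time-0 hedge costs 5.0324, which is the no-arbitrage price.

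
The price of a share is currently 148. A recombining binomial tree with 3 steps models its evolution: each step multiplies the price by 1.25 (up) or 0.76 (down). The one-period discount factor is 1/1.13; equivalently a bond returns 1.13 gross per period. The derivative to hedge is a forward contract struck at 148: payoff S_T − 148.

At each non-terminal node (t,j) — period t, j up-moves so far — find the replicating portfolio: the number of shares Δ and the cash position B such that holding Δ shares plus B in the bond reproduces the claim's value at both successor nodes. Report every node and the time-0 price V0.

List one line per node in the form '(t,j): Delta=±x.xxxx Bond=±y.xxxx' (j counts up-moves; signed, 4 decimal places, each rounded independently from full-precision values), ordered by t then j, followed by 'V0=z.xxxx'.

(0,0): Delta=1.0000 Bond=-102.5714
(1,0): Delta=1.0000 Bond=-115.9057
(1,1): Delta=1.0000 Bond=-115.9057
(2,0): Delta=1.0000 Bond=-130.9735
(2,1): Delta=1.0000 Bond=-130.9735
(2,2): Delta=1.0000 Bond=-130.9735
V0=45.4286

Risk-neutral probability p* = (R−d)/(u−d) = (1.13−0.76)/(1.25−0.76) = 0.7551.
At expiry t=3: V(3,0)=-83.0316, V(3,1)=-41.1440, V(3,2)=27.7500, V(3,3)=141.0625
(2,0): S=85.4848. Δ = (V_up−V_dn)/(S_up−S_dn) = (-41.1440−-83.0316)/(106.8560−64.9684) = 1.0000. V = [p*·-41.1440 + (1−p*)·-83.0316]/1.13 = -45.4887. B = V − Δ·S = -130.9735.
(2,1): S=140.6000. Δ = (V_up−V_dn)/(S_up−S_dn) = (27.7500−-41.1440)/(175.7500−106.8560) = 1.0000. V = [p*·27.7500 + (1−p*)·-41.1440]/1.13 = 9.6265. B = V − Δ·S = -130.9735.
(2,2): S=231.2500. Δ = (V_up−V_dn)/(S_up−S_dn) = (141.0625−27.7500)/(289.0625−175.7500) = 1.0000. V = [p*·141.0625 + (1−p*)·27.7500]/1.13 = 100.2765. B = V − Δ·S = -130.9735.
(1,0): S=112.4800. Δ = (V_up−V_dn)/(S_up−S_dn) = (9.6265−-45.4887)/(140.6000−85.4848) = 1.0000. V = [p*·9.6265 + (1−p*)·-45.4887]/1.13 = -3.4257. B = V − Δ·S = -115.9057.
(1,1): S=185.0000. Δ = (V_up−V_dn)/(S_up−S_dn) = (100.2765−9.6265)/(231.2500−140.6000) = 1.0000. V = [p*·100.2765 + (1−p*)·9.6265]/1.13 = 69.0943. B = V − Δ·S = -115.9057.
(0,0): S=148.0000. Δ = (V_up−V_dn)/(S_up−S_dn) = (69.0943−-3.4257)/(185.0000−112.4800) = 1.0000. V = [p*·69.0943 + (1−p*)·-3.4257]/1.13 = 45.4286. B = V − Δ·S = -102.5714.
Check: Δ(0,0)·S0 + B(0,0) = 45.4286 = V0.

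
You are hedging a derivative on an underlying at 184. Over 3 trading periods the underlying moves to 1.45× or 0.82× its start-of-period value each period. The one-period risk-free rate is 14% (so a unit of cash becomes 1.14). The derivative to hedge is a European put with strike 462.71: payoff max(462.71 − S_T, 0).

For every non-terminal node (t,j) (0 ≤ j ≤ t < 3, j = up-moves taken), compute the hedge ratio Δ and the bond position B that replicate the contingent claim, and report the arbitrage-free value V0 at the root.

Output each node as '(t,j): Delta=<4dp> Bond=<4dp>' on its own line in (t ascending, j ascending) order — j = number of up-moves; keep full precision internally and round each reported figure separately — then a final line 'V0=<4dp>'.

(0,0): Delta=-0.8318 Bond=290.0495
(1,0): Delta=-1.0000 Bond=356.0403
(1,1): Delta=-0.7396 Bond=306.0659
(2,0): Delta=-1.0000 Bond=405.8860
(2,1): Delta=-1.0000 Bond=405.8860
(2,2): Delta=-0.5969 Bond=293.7245
V0=137.0055

Since d<R<u, set p* = (R−d)/(u−d) = 0.5079; price each node as the discounted p*-expectation of its children.
Terminal payoffs: V(3,0)=361.2583, V(3,1)=283.3137, V(3,2)=145.4848, V(3,3)=0.0000
Node (2,0) S=123.7216: V=(p*·283.3137+(1−p*)·361.2583)/1.14=282.1644; Δ=(283.3137−361.2583)/(179.3963−101.4517)=-1.0000; B=V−Δ·S=405.8860
Node (2,1) S=218.7760: V=(p*·145.4848+(1−p*)·283.3137)/1.14=187.1100; Δ=(145.4848−283.3137)/(317.2252−179.3963)=-1.0000; B=V−Δ·S=405.8860
Node (2,2) S=386.8600: V=(p*·0.0000+(1−p*)·145.4848)/1.14=62.7963; Δ=(0.0000−145.4848)/(560.9470−317.2252)=-0.5969; B=V−Δ·S=293.7245
Node (1,0) S=150.8800: V=(p*·187.1100+(1−p*)·282.1644)/1.14=205.1603; Δ=(187.1100−282.1644)/(218.7760−123.7216)=-1.0000; B=V−Δ·S=356.0403
Node (1,1) S=266.8000: V=(p*·62.7963+(1−p*)·187.1100)/1.14=108.7425; Δ=(62.7963−187.1100)/(386.8600−218.7760)=-0.7396; B=V−Δ·S=306.0659
Node (0,0) S=184.0000: V=(p*·108.7425+(1−p*)·205.1603)/1.14=137.0055; Δ=(108.7425−205.1603)/(266.8000−150.8800)=-0.8318; B=V−Δ·S=290.0495
Self-financing check: at every node Δ·S+B equals the discounted successor values.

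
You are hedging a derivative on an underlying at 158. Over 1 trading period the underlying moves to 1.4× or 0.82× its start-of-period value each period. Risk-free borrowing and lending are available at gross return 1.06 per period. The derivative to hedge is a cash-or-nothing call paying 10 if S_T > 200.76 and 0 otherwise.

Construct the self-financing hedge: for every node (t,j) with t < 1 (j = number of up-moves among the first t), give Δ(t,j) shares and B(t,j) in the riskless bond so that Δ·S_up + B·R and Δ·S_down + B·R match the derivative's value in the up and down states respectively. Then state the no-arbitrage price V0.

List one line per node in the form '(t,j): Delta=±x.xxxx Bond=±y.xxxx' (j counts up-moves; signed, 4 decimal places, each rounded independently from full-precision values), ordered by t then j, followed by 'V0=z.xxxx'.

(0,0): Delta=0.1091 Bond=-13.3377
V0=3.9037

Since d<R<u, set p* = (R−d)/(u−d) = 0.4138; price each node as the discounted p*-expectation of its children.
Terminal payoffs: V(1,0)=0.0000, V(1,1)=10.0000
(0,0): S=158.0000. Δ = (V_up−V_dn)/(S_up−S_dn) = (10.0000−0.0000)/(221.2000−129.5600) = 0.1091. V = [p*·10.0000 + (1−p*)·0.0000]/1.06 = 3.9037. B = V − Δ·S = -13.3377.
Check: Δ(0,0)·S0 + B(0,0) = 3.9037 = V0.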